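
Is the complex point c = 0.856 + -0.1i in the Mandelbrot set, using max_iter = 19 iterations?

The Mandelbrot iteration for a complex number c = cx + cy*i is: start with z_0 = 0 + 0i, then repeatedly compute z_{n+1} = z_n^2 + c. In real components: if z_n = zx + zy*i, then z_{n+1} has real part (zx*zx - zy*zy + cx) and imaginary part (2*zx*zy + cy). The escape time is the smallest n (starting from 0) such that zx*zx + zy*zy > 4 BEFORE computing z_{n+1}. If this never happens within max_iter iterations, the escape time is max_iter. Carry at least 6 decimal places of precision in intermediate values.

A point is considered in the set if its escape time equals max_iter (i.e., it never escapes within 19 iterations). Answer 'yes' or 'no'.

z_0 = 0 + 0i, c = 0.8560 + -0.1000i
Iter 1: z = 0.8560 + -0.1000i, |z|^2 = 0.7427
Iter 2: z = 1.5787 + -0.2712i, |z|^2 = 2.5660
Iter 3: z = 3.2749 + -0.9563i, |z|^2 = 11.6392
Escaped at iteration 3

Answer: no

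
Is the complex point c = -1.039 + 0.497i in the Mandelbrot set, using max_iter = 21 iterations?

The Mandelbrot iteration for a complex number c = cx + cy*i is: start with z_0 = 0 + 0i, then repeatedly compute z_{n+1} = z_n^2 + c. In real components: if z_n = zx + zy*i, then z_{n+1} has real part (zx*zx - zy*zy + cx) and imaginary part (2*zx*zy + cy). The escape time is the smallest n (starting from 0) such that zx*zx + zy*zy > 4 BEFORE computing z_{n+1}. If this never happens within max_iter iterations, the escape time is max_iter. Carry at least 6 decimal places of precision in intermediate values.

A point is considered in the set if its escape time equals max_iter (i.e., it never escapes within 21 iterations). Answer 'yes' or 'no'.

Answer: no

Derivation:
z_0 = 0 + 0i, c = -1.0390 + 0.4970i
Iter 1: z = -1.0390 + 0.4970i, |z|^2 = 1.3265
Iter 2: z = -0.2065 + -0.5358i, |z|^2 = 0.3297
Iter 3: z = -1.2834 + 0.7183i, |z|^2 = 2.1630
Iter 4: z = 0.0922 + -1.3466i, |z|^2 = 1.8219
Iter 5: z = -2.8439 + 0.2486i, |z|^2 = 8.1497
Escaped at iteration 5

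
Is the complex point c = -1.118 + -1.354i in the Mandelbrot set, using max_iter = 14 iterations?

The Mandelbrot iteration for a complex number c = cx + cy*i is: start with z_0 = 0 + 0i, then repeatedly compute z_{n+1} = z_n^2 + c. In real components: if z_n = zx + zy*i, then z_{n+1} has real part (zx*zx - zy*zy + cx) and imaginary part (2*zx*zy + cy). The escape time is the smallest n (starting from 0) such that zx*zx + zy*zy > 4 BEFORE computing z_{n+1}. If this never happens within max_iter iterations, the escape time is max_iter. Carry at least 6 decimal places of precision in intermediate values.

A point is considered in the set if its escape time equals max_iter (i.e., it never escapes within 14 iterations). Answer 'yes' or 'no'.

Answer: no

Derivation:
z_0 = 0 + 0i, c = -1.1180 + -1.3540i
Iter 1: z = -1.1180 + -1.3540i, |z|^2 = 3.0832
Iter 2: z = -1.7014 + 1.6735i, |z|^2 = 5.6955
Escaped at iteration 2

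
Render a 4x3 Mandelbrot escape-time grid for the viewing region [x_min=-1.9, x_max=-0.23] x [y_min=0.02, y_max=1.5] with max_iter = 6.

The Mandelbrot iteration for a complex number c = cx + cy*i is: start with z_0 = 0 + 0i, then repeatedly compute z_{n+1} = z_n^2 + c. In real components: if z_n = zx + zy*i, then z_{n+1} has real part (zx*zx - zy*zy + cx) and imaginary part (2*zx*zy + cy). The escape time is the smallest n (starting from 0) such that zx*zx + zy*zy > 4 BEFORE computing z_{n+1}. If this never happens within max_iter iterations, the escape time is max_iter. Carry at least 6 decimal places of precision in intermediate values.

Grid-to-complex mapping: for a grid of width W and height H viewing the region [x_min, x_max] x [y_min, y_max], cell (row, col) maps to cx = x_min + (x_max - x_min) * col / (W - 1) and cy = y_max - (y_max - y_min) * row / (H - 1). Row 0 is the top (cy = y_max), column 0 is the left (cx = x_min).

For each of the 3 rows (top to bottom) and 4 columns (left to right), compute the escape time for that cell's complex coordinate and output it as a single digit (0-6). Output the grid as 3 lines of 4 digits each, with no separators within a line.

Answer: 1122
1346
6666

Derivation:
(row=0, col=0): c = -1.9000 + 1.5000i → escape time 1
(row=0, col=1): c = -1.3433 + 1.5000i → escape time 1
(row=0, col=2): c = -0.7867 + 1.5000i → escape time 2
(row=0, col=3): c = -0.2300 + 1.5000i → escape time 2
(row=1, col=0): c = -1.9000 + 0.7600i → escape time 1
(row=1, col=1): c = -1.3433 + 0.7600i → escape time 3
(row=1, col=2): c = -0.7867 + 0.7600i → escape time 4
(row=1, col=3): c = -0.2300 + 0.7600i → escape time 6
(row=2, col=0): c = -1.9000 + 0.0200i → escape time 6
(row=2, col=1): c = -1.3433 + 0.0200i → escape time 6
(row=2, col=2): c = -0.7867 + 0.0200i → escape time 6
(row=2, col=3): c = -0.2300 + 0.0200i → escape time 6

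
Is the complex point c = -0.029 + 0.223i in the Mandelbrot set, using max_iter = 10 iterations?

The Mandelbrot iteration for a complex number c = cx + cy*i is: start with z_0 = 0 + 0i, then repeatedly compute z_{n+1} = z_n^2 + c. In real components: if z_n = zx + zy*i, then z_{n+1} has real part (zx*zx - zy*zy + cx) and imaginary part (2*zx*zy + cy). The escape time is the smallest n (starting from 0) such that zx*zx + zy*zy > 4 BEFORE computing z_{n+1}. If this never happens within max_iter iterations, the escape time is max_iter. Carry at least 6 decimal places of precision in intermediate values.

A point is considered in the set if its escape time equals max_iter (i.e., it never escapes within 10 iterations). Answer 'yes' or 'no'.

z_0 = 0 + 0i, c = -0.0290 + 0.2230i
Iter 1: z = -0.0290 + 0.2230i, |z|^2 = 0.0506
Iter 2: z = -0.0779 + 0.2101i, |z|^2 = 0.0502
Iter 3: z = -0.0671 + 0.1903i, |z|^2 = 0.0407
Iter 4: z = -0.0607 + 0.1975i, |z|^2 = 0.0427
Iter 5: z = -0.0643 + 0.1990i, |z|^2 = 0.0437
Iter 6: z = -0.0645 + 0.1974i, |z|^2 = 0.0431
Iter 7: z = -0.0638 + 0.1975i, |z|^2 = 0.0431
Iter 8: z = -0.0640 + 0.1978i, |z|^2 = 0.0432
Iter 9: z = -0.0640 + 0.1977i, |z|^2 = 0.0432
Did not escape in 10 iterations → in set

Answer: yes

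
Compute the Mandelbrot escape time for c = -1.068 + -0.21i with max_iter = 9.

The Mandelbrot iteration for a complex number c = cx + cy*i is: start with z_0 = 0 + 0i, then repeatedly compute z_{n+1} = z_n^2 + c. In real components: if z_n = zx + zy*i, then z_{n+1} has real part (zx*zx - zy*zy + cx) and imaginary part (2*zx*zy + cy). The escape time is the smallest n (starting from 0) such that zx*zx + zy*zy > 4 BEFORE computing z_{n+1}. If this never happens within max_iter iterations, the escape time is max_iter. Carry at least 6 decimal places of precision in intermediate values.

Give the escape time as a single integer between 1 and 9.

z_0 = 0 + 0i, c = -1.0680 + -0.2100i
Iter 1: z = -1.0680 + -0.2100i, |z|^2 = 1.1847
Iter 2: z = 0.0285 + 0.2386i, |z|^2 = 0.0577
Iter 3: z = -1.1241 + -0.1964i, |z|^2 = 1.3022
Iter 4: z = 0.1570 + 0.2315i, |z|^2 = 0.0783
Iter 5: z = -1.0969 + -0.1373i, |z|^2 = 1.2221
Iter 6: z = 0.1164 + 0.0912i, |z|^2 = 0.0219
Iter 7: z = -1.0628 + -0.1888i, |z|^2 = 1.1651
Iter 8: z = 0.0258 + 0.1912i, |z|^2 = 0.0372

Answer: 9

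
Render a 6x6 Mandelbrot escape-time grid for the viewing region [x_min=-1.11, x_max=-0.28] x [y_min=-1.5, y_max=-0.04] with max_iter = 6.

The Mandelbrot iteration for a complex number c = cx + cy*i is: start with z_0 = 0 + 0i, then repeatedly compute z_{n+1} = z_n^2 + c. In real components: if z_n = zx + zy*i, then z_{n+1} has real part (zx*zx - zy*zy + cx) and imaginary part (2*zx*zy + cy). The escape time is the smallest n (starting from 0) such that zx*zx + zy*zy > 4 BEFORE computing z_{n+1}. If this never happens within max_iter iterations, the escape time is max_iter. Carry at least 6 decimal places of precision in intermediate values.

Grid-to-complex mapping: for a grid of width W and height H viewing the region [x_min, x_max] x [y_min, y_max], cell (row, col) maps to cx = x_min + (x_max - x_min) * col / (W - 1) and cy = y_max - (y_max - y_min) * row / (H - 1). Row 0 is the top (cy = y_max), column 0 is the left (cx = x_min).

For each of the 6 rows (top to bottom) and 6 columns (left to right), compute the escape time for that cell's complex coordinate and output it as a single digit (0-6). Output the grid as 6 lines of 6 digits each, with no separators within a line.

Answer: 666666
666666
445666
334456
333333
222222

Derivation:
(row=0, col=0): c = -1.1100 + -0.0400i → escape time 6
(row=0, col=1): c = -0.9440 + -0.0400i → escape time 6
(row=0, col=2): c = -0.7780 + -0.0400i → escape time 6
(row=0, col=3): c = -0.6120 + -0.0400i → escape time 6
(row=0, col=4): c = -0.4460 + -0.0400i → escape time 6
(row=0, col=5): c = -0.2800 + -0.0400i → escape time 6
(row=1, col=0): c = -1.1100 + -0.3320i → escape time 6
(row=1, col=1): c = -0.9440 + -0.3320i → escape time 6
(row=1, col=2): c = -0.7780 + -0.3320i → escape time 6
(row=1, col=3): c = -0.6120 + -0.3320i → escape time 6
(row=1, col=4): c = -0.4460 + -0.3320i → escape time 6
(row=1, col=5): c = -0.2800 + -0.3320i → escape time 6
(row=2, col=0): c = -1.1100 + -0.6240i → escape time 4
(row=2, col=1): c = -0.9440 + -0.6240i → escape time 4
(row=2, col=2): c = -0.7780 + -0.6240i → escape time 5
(row=2, col=3): c = -0.6120 + -0.6240i → escape time 6
(row=2, col=4): c = -0.4460 + -0.6240i → escape time 6
(row=2, col=5): c = -0.2800 + -0.6240i → escape time 6
(row=3, col=0): c = -1.1100 + -0.9160i → escape time 3
(row=3, col=1): c = -0.9440 + -0.9160i → escape time 3
(row=3, col=2): c = -0.7780 + -0.9160i → escape time 4
(row=3, col=3): c = -0.6120 + -0.9160i → escape time 4
(row=3, col=4): c = -0.4460 + -0.9160i → escape time 5
(row=3, col=5): c = -0.2800 + -0.9160i → escape time 6
(row=4, col=0): c = -1.1100 + -1.2080i → escape time 3
(row=4, col=1): c = -0.9440 + -1.2080i → escape time 3
(row=4, col=2): c = -0.7780 + -1.2080i → escape time 3
(row=4, col=3): c = -0.6120 + -1.2080i → escape time 3
(row=4, col=4): c = -0.4460 + -1.2080i → escape time 3
(row=4, col=5): c = -0.2800 + -1.2080i → escape time 3
(row=5, col=0): c = -1.1100 + -1.5000i → escape time 2
(row=5, col=1): c = -0.9440 + -1.5000i → escape time 2
(row=5, col=2): c = -0.7780 + -1.5000i → escape time 2
(row=5, col=3): c = -0.6120 + -1.5000i → escape time 2
(row=5, col=4): c = -0.4460 + -1.5000i → escape time 2
(row=5, col=5): c = -0.2800 + -1.5000i → escape time 2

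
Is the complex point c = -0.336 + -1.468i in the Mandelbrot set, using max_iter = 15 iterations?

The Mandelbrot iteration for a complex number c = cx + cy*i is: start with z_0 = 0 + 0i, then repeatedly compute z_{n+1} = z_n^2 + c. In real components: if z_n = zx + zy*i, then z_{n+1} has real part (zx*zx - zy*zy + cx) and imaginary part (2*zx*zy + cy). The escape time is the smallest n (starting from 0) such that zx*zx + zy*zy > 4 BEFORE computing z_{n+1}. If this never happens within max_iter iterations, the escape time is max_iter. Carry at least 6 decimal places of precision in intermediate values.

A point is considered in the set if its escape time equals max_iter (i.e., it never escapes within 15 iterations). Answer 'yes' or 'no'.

Answer: no

Derivation:
z_0 = 0 + 0i, c = -0.3360 + -1.4680i
Iter 1: z = -0.3360 + -1.4680i, |z|^2 = 2.2679
Iter 2: z = -2.3781 + -0.4815i, |z|^2 = 5.8873
Escaped at iteration 2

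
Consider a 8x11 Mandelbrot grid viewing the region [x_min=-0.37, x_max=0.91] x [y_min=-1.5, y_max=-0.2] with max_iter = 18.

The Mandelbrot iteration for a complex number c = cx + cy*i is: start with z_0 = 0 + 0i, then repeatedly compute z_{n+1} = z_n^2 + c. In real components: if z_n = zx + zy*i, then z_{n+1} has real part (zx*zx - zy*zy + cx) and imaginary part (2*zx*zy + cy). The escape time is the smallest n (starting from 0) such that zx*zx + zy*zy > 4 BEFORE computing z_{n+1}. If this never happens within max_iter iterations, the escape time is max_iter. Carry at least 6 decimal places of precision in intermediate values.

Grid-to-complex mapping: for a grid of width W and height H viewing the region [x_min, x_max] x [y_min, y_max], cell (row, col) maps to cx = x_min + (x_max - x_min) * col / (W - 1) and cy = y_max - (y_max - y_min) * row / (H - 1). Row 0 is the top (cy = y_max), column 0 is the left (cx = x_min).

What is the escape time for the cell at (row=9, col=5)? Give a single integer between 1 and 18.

z_0 = 0 + 0i, c = 0.5443 + -1.3700i
Iter 1: z = 0.5443 + -1.3700i, |z|^2 = 2.1731
Iter 2: z = -1.0364 + -2.8613i, |z|^2 = 9.2613
Escaped at iteration 2

Answer: 2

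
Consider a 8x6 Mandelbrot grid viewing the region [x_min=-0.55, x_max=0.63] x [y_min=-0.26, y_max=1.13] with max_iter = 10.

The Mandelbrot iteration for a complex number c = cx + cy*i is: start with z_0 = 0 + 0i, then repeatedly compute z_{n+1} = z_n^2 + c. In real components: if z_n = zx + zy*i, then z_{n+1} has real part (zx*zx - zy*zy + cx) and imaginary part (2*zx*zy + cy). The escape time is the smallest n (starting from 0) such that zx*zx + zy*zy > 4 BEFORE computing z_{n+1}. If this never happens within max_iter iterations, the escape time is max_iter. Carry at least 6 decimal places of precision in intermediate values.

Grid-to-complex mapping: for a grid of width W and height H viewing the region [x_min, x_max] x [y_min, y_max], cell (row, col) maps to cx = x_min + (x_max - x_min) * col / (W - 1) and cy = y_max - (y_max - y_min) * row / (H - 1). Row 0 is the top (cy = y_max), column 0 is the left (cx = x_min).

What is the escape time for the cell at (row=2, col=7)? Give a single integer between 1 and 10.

z_0 = 0 + 0i, c = 0.6300 + 0.5740i
Iter 1: z = 0.6300 + 0.5740i, |z|^2 = 0.7264
Iter 2: z = 0.6974 + 1.2972i, |z|^2 = 2.1692
Iter 3: z = -0.5664 + 2.3835i, |z|^2 = 6.0017
Escaped at iteration 3

Answer: 3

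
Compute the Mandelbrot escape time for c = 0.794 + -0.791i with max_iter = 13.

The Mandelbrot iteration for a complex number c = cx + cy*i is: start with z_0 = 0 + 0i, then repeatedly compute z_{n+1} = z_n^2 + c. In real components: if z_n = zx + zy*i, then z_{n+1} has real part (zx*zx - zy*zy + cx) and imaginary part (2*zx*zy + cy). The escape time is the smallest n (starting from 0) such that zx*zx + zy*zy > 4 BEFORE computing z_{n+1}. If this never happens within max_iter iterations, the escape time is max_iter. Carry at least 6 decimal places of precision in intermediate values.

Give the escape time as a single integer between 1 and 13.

z_0 = 0 + 0i, c = 0.7940 + -0.7910i
Iter 1: z = 0.7940 + -0.7910i, |z|^2 = 1.2561
Iter 2: z = 0.7988 + -2.0471i, |z|^2 = 4.8287
Escaped at iteration 2

Answer: 2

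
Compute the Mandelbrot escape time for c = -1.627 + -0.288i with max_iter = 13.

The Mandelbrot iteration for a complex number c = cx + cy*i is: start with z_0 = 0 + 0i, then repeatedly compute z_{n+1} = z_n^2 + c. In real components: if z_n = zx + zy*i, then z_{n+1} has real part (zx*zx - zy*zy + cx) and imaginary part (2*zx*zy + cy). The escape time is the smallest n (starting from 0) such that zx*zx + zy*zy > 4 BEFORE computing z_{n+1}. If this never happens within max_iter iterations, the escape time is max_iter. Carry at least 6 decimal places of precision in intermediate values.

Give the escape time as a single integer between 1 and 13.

Answer: 4

Derivation:
z_0 = 0 + 0i, c = -1.6270 + -0.2880i
Iter 1: z = -1.6270 + -0.2880i, |z|^2 = 2.7301
Iter 2: z = 0.9372 + 0.6492i, |z|^2 = 1.2997
Iter 3: z = -1.1701 + 0.9288i, |z|^2 = 2.2317
Iter 4: z = -1.1205 + -2.4614i, |z|^2 = 7.3141
Escaped at iteration 4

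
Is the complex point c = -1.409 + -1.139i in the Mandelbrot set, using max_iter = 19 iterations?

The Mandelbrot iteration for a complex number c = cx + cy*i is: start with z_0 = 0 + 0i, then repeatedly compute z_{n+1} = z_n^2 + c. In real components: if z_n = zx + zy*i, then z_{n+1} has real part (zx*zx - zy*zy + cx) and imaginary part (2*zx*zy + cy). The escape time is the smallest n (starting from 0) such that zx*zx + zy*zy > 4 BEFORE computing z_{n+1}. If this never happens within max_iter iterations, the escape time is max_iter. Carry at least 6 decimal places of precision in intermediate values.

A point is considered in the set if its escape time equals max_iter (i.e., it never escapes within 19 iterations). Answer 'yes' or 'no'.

z_0 = 0 + 0i, c = -1.4090 + -1.1390i
Iter 1: z = -1.4090 + -1.1390i, |z|^2 = 3.2826
Iter 2: z = -0.7210 + 2.0707i, |z|^2 = 4.8077
Escaped at iteration 2

Answer: no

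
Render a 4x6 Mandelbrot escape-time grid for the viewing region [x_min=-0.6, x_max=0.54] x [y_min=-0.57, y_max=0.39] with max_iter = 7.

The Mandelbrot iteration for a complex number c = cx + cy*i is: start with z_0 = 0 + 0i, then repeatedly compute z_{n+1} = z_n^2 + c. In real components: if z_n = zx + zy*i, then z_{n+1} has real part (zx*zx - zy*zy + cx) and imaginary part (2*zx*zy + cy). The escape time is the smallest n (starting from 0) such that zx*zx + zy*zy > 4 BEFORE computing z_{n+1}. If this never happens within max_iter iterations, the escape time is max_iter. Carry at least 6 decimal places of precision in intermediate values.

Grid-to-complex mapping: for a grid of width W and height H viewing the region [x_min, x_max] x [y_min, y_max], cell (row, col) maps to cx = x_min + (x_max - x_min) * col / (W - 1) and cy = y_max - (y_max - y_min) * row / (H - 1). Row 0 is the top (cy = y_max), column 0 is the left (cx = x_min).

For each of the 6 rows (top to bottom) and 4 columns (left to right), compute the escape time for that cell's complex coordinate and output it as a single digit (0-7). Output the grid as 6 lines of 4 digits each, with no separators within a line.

(row=0, col=0): c = -0.6000 + 0.3900i → escape time 7
(row=0, col=1): c = -0.2200 + 0.3900i → escape time 7
(row=0, col=2): c = 0.1600 + 0.3900i → escape time 7
(row=0, col=3): c = 0.5400 + 0.3900i → escape time 4
(row=1, col=0): c = -0.6000 + 0.1980i → escape time 7
(row=1, col=1): c = -0.2200 + 0.1980i → escape time 7
(row=1, col=2): c = 0.1600 + 0.1980i → escape time 7
(row=1, col=3): c = 0.5400 + 0.1980i → escape time 4
(row=2, col=0): c = -0.6000 + 0.0060i → escape time 7
(row=2, col=1): c = -0.2200 + 0.0060i → escape time 7
(row=2, col=2): c = 0.1600 + 0.0060i → escape time 7
(row=2, col=3): c = 0.5400 + 0.0060i → escape time 4
(row=3, col=0): c = -0.6000 + -0.1860i → escape time 7
(row=3, col=1): c = -0.2200 + -0.1860i → escape time 7
(row=3, col=2): c = 0.1600 + -0.1860i → escape time 7
(row=3, col=3): c = 0.5400 + -0.1860i → escape time 4
(row=4, col=0): c = -0.6000 + -0.3780i → escape time 7
(row=4, col=1): c = -0.2200 + -0.3780i → escape time 7
(row=4, col=2): c = 0.1600 + -0.3780i → escape time 7
(row=4, col=3): c = 0.5400 + -0.3780i → escape time 4
(row=5, col=0): c = -0.6000 + -0.5700i → escape time 7
(row=5, col=1): c = -0.2200 + -0.5700i → escape time 7
(row=5, col=2): c = 0.1600 + -0.5700i → escape time 7
(row=5, col=3): c = 0.5400 + -0.5700i → escape time 4

Answer: 7774
7774
7774
7774
7774
7774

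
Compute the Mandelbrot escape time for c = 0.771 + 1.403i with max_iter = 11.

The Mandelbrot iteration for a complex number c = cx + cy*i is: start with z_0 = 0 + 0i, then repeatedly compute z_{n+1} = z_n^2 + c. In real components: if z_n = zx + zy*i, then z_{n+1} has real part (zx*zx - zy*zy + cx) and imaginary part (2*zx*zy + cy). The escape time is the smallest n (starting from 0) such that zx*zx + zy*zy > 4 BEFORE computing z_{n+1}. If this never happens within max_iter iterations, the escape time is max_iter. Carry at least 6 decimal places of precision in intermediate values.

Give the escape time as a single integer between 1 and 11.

z_0 = 0 + 0i, c = 0.7710 + 1.4030i
Iter 1: z = 0.7710 + 1.4030i, |z|^2 = 2.5629
Iter 2: z = -0.6030 + 3.5664i, |z|^2 = 13.0830
Escaped at iteration 2

Answer: 2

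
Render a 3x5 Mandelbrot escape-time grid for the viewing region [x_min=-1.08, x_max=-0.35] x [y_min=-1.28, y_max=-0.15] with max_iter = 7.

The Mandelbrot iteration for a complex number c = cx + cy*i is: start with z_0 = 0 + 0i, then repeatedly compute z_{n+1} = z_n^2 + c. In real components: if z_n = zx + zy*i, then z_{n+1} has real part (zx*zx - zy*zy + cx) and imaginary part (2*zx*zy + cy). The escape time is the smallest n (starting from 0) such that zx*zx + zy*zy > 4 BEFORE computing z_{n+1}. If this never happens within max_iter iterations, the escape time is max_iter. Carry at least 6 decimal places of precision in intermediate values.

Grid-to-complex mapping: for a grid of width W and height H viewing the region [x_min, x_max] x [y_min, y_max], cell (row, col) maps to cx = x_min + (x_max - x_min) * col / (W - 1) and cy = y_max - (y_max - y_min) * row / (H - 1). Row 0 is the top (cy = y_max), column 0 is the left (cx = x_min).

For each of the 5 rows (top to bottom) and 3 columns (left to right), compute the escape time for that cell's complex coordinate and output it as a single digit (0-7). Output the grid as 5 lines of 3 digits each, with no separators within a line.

Answer: 777
677
357
335
233

Derivation:
(row=0, col=0): c = -1.0800 + -0.1500i → escape time 7
(row=0, col=1): c = -0.7150 + -0.1500i → escape time 7
(row=0, col=2): c = -0.3500 + -0.1500i → escape time 7
(row=1, col=0): c = -1.0800 + -0.4325i → escape time 6
(row=1, col=1): c = -0.7150 + -0.4325i → escape time 7
(row=1, col=2): c = -0.3500 + -0.4325i → escape time 7
(row=2, col=0): c = -1.0800 + -0.7150i → escape time 3
(row=2, col=1): c = -0.7150 + -0.7150i → escape time 5
(row=2, col=2): c = -0.3500 + -0.7150i → escape time 7
(row=3, col=0): c = -1.0800 + -0.9975i → escape time 3
(row=3, col=1): c = -0.7150 + -0.9975i → escape time 3
(row=3, col=2): c = -0.3500 + -0.9975i → escape time 5
(row=4, col=0): c = -1.0800 + -1.2800i → escape time 2
(row=4, col=1): c = -0.7150 + -1.2800i → escape time 3
(row=4, col=2): c = -0.3500 + -1.2800i → escape time 3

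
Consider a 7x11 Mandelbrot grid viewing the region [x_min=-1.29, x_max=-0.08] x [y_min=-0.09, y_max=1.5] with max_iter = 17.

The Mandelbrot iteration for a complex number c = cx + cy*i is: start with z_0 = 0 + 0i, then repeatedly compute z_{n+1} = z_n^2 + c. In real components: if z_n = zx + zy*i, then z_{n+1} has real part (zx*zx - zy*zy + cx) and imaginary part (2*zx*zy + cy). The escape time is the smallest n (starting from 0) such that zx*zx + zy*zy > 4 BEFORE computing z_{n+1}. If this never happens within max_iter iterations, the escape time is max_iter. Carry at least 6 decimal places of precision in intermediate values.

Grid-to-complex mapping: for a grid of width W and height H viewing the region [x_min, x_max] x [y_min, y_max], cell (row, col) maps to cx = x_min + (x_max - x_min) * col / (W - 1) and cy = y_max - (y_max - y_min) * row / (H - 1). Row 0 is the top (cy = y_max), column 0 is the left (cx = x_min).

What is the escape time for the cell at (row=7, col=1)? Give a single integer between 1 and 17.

z_0 = 0 + 0i, c = -1.0883 + 0.3870i
Iter 1: z = -1.0883 + 0.3870i, |z|^2 = 1.3342
Iter 2: z = -0.0536 + -0.4554i, |z|^2 = 0.2102
Iter 3: z = -1.2928 + 0.4358i, |z|^2 = 1.8613
Iter 4: z = 0.3931 + -0.7399i, |z|^2 = 0.7020
Iter 5: z = -1.4813 + -0.1947i, |z|^2 = 2.2322
Iter 6: z = 1.0681 + 0.9639i, |z|^2 = 2.0699
Iter 7: z = -0.8766 + 2.4460i, |z|^2 = 6.7514
Escaped at iteration 7

Answer: 7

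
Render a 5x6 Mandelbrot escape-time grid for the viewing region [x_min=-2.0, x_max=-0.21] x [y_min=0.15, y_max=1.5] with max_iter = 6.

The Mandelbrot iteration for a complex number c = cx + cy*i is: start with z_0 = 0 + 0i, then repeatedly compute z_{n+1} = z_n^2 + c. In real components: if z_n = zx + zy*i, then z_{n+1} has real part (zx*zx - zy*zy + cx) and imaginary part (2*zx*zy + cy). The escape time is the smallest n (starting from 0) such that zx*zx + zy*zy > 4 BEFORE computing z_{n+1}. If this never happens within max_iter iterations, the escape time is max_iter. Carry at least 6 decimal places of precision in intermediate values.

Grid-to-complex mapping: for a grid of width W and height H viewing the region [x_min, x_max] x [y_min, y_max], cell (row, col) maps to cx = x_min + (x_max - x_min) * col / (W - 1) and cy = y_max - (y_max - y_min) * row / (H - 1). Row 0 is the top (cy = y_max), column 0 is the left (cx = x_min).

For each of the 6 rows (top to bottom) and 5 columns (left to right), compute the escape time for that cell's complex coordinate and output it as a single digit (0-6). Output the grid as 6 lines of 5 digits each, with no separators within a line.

(row=0, col=0): c = -2.0000 + 1.5000i → escape time 1
(row=0, col=1): c = -1.5525 + 1.5000i → escape time 1
(row=0, col=2): c = -1.1050 + 1.5000i → escape time 2
(row=0, col=3): c = -0.6575 + 1.5000i → escape time 2
(row=0, col=4): c = -0.2100 + 1.5000i → escape time 2
(row=1, col=0): c = -2.0000 + 1.2300i → escape time 1
(row=1, col=1): c = -1.5525 + 1.2300i → escape time 2
(row=1, col=2): c = -1.1050 + 1.2300i → escape time 2
(row=1, col=3): c = -0.6575 + 1.2300i → escape time 3
(row=1, col=4): c = -0.2100 + 1.2300i → escape time 3
(row=2, col=0): c = -2.0000 + 0.9600i → escape time 1
(row=2, col=1): c = -1.5525 + 0.9600i → escape time 2
(row=2, col=2): c = -1.1050 + 0.9600i → escape time 3
(row=2, col=3): c = -0.6575 + 0.9600i → escape time 4
(row=2, col=4): c = -0.2100 + 0.9600i → escape time 6
(row=3, col=0): c = -2.0000 + 0.6900i → escape time 1
(row=3, col=1): c = -1.5525 + 0.6900i → escape time 3
(row=3, col=2): c = -1.1050 + 0.6900i → escape time 3
(row=3, col=3): c = -0.6575 + 0.6900i → escape time 6
(row=3, col=4): c = -0.2100 + 0.6900i → escape time 6
(row=4, col=0): c = -2.0000 + 0.4200i → escape time 1
(row=4, col=1): c = -1.5525 + 0.4200i → escape time 3
(row=4, col=2): c = -1.1050 + 0.4200i → escape time 6
(row=4, col=3): c = -0.6575 + 0.4200i → escape time 6
(row=4, col=4): c = -0.2100 + 0.4200i → escape time 6
(row=5, col=0): c = -2.0000 + 0.1500i → escape time 1
(row=5, col=1): c = -1.5525 + 0.1500i → escape time 5
(row=5, col=2): c = -1.1050 + 0.1500i → escape time 6
(row=5, col=3): c = -0.6575 + 0.1500i → escape time 6
(row=5, col=4): c = -0.2100 + 0.1500i → escape time 6

Answer: 11222
12233
12346
13366
13666
15666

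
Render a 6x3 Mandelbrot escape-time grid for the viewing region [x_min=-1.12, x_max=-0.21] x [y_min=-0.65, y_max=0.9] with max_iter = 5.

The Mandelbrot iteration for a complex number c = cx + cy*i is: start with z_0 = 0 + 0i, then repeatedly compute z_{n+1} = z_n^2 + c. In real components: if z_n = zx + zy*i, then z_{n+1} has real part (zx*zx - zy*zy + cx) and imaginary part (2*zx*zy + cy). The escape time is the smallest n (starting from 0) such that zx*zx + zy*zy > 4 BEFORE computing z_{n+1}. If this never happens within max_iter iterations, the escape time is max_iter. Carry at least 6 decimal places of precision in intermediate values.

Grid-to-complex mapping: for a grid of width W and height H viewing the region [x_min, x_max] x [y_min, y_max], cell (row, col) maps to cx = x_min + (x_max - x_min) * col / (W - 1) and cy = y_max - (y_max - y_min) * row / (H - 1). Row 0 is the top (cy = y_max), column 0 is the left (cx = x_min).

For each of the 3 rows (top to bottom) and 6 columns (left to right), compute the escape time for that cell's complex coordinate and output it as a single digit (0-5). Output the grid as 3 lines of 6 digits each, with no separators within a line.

Answer: 334455
555555
345555

Derivation:
(row=0, col=0): c = -1.1200 + 0.9000i → escape time 3
(row=0, col=1): c = -0.9380 + 0.9000i → escape time 3
(row=0, col=2): c = -0.7560 + 0.9000i → escape time 4
(row=0, col=3): c = -0.5740 + 0.9000i → escape time 4
(row=0, col=4): c = -0.3920 + 0.9000i → escape time 5
(row=0, col=5): c = -0.2100 + 0.9000i → escape time 5
(row=1, col=0): c = -1.1200 + 0.1250i → escape time 5
(row=1, col=1): c = -0.9380 + 0.1250i → escape time 5
(row=1, col=2): c = -0.7560 + 0.1250i → escape time 5
(row=1, col=3): c = -0.5740 + 0.1250i → escape time 5
(row=1, col=4): c = -0.3920 + 0.1250i → escape time 5
(row=1, col=5): c = -0.2100 + 0.1250i → escape time 5
(row=2, col=0): c = -1.1200 + -0.6500i → escape time 3
(row=2, col=1): c = -0.9380 + -0.6500i → escape time 4
(row=2, col=2): c = -0.7560 + -0.6500i → escape time 5
(row=2, col=3): c = -0.5740 + -0.6500i → escape time 5
(row=2, col=4): c = -0.3920 + -0.6500i → escape time 5
(row=2, col=5): c = -0.2100 + -0.6500i → escape time 5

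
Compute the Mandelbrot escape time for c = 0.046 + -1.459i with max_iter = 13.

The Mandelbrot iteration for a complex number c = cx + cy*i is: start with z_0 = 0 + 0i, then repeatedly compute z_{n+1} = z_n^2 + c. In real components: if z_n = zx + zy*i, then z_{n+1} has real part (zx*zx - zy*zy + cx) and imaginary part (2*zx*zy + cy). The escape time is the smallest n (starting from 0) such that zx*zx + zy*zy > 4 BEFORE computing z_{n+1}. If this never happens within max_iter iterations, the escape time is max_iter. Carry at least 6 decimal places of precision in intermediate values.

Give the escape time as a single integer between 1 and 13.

Answer: 2

Derivation:
z_0 = 0 + 0i, c = 0.0460 + -1.4590i
Iter 1: z = 0.0460 + -1.4590i, |z|^2 = 2.1308
Iter 2: z = -2.0806 + -1.5932i, |z|^2 = 6.8671
Escaped at iteration 2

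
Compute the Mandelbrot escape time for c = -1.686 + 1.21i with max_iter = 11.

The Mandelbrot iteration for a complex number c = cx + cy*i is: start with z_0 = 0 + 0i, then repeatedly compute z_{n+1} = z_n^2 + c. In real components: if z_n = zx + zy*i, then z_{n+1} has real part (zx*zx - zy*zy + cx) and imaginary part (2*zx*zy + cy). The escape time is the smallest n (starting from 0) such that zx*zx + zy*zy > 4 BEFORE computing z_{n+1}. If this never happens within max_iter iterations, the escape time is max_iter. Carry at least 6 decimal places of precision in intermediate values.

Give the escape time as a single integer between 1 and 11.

z_0 = 0 + 0i, c = -1.6860 + 1.2100i
Iter 1: z = -1.6860 + 1.2100i, |z|^2 = 4.3067
Escaped at iteration 1

Answer: 1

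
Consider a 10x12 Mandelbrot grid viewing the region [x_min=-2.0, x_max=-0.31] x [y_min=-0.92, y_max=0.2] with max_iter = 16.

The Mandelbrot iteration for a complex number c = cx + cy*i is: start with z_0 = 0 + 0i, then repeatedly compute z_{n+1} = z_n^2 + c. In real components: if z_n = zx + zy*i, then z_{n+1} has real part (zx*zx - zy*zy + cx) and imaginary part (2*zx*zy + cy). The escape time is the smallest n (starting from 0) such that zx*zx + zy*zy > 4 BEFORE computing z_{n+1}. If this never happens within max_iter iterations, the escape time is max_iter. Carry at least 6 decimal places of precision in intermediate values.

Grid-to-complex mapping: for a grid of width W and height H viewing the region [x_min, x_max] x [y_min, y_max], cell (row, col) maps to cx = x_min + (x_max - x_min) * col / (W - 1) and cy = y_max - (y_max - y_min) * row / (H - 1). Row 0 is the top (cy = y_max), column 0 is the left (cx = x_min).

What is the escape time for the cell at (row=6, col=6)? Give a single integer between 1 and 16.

z_0 = 0 + 0i, c = -0.8733 + -0.4109i
Iter 1: z = -0.8733 + -0.4109i, |z|^2 = 0.9316
Iter 2: z = -0.2795 + 0.3068i, |z|^2 = 0.1722
Iter 3: z = -0.8894 + -0.5824i, |z|^2 = 1.1302
Iter 4: z = -0.4216 + 0.6250i, |z|^2 = 0.5684
Iter 5: z = -1.0863 + -0.9379i, |z|^2 = 2.0596
Iter 6: z = -0.5729 + 1.6266i, |z|^2 = 2.9742
Iter 7: z = -3.1911 + -2.2748i, |z|^2 = 15.3577
Escaped at iteration 7

Answer: 7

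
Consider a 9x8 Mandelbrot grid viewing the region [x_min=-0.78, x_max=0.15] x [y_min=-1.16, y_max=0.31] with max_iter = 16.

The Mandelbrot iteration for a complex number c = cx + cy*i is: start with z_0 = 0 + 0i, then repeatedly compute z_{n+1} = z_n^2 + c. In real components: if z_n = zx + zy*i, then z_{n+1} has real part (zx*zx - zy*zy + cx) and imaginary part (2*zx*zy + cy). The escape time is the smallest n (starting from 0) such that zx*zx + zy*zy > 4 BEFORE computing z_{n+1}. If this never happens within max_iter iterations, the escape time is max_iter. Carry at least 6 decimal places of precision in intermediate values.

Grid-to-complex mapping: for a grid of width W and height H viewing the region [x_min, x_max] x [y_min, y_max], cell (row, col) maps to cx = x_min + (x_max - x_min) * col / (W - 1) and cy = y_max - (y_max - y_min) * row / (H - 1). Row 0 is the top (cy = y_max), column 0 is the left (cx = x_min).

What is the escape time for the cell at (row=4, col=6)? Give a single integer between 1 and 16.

z_0 = 0 + 0i, c = -0.0825 + -0.5300i
Iter 1: z = -0.0825 + -0.5300i, |z|^2 = 0.2877
Iter 2: z = -0.3566 + -0.4425i, |z|^2 = 0.3230
Iter 3: z = -0.1512 + -0.2144i, |z|^2 = 0.0688
Iter 4: z = -0.1056 + -0.4652i, |z|^2 = 0.2275
Iter 5: z = -0.2877 + -0.4318i, |z|^2 = 0.2692
Iter 6: z = -0.1861 + -0.2815i, |z|^2 = 0.1139
Iter 7: z = -0.1271 + -0.4252i, |z|^2 = 0.1970
Iter 8: z = -0.2471 + -0.4219i, |z|^2 = 0.2391
Iter 9: z = -0.1994 + -0.3215i, |z|^2 = 0.1431
Iter 10: z = -0.1461 + -0.4018i, |z|^2 = 0.1828
Iter 11: z = -0.2226 + -0.4126i, |z|^2 = 0.2198
Iter 12: z = -0.2032 + -0.3463i, |z|^2 = 0.1612
Iter 13: z = -0.1611 + -0.3893i, |z|^2 = 0.1775
Iter 14: z = -0.2081 + -0.4046i, |z|^2 = 0.2070
Iter 15: z = -0.2029 + -0.3617i, |z|^2 = 0.1720

Answer: 16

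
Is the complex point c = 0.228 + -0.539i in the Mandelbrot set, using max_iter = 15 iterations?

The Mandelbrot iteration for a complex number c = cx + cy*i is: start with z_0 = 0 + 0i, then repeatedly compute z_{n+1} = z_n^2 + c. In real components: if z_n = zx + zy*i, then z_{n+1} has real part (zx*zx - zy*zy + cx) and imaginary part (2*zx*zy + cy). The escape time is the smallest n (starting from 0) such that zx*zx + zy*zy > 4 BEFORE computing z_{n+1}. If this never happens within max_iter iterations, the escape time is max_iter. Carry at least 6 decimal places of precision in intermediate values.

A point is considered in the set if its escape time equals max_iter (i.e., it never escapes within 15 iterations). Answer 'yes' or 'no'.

Answer: yes

Derivation:
z_0 = 0 + 0i, c = 0.2280 + -0.5390i
Iter 1: z = 0.2280 + -0.5390i, |z|^2 = 0.3425
Iter 2: z = -0.0105 + -0.7848i, |z|^2 = 0.6160
Iter 3: z = -0.3878 + -0.5225i, |z|^2 = 0.4233
Iter 4: z = 0.1054 + -0.1338i, |z|^2 = 0.0290
Iter 5: z = 0.2212 + -0.5672i, |z|^2 = 0.3707
Iter 6: z = -0.0448 + -0.7899i, |z|^2 = 0.6260
Iter 7: z = -0.3940 + -0.4682i, |z|^2 = 0.3745
Iter 8: z = 0.1640 + -0.1700i, |z|^2 = 0.0558
Iter 9: z = 0.2260 + -0.5948i, |z|^2 = 0.4048
Iter 10: z = -0.0747 + -0.8078i, |z|^2 = 0.6581
Iter 11: z = -0.4190 + -0.4183i, |z|^2 = 0.3506
Iter 12: z = 0.2285 + -0.1884i, |z|^2 = 0.0877
Iter 13: z = 0.2447 + -0.6251i, |z|^2 = 0.4507
Iter 14: z = -0.1029 + -0.8450i, |z|^2 = 0.7246
Did not escape in 15 iterations → in set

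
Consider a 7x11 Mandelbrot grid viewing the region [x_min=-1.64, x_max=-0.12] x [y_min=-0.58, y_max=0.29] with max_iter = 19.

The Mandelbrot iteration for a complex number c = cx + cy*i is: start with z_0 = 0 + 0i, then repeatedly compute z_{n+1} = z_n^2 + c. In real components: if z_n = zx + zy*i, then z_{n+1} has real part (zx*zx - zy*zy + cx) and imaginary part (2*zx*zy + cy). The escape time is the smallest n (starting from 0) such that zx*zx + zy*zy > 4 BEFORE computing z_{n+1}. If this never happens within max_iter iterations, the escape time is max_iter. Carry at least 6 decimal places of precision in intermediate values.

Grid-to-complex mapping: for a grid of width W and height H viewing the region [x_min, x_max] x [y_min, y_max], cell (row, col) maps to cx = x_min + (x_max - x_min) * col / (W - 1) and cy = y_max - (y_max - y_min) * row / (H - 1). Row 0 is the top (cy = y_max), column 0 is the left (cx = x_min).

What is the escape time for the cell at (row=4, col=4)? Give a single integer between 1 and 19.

z_0 = 0 + 0i, c = -0.6267 + -0.0580i
Iter 1: z = -0.6267 + -0.0580i, |z|^2 = 0.3961
Iter 2: z = -0.2373 + 0.0147i, |z|^2 = 0.0565
Iter 3: z = -0.5706 + -0.0650i, |z|^2 = 0.3298
Iter 4: z = -0.3053 + 0.0161i, |z|^2 = 0.0935
Iter 5: z = -0.5337 + -0.0679i, |z|^2 = 0.2894
Iter 6: z = -0.3464 + 0.0144i, |z|^2 = 0.1202
Iter 7: z = -0.5068 + -0.0680i, |z|^2 = 0.2615
Iter 8: z = -0.3744 + 0.0109i, |z|^2 = 0.1403
Iter 9: z = -0.4866 + -0.0662i, |z|^2 = 0.2412
Iter 10: z = -0.3943 + 0.0064i, |z|^2 = 0.1555
Iter 11: z = -0.4713 + -0.0631i, |z|^2 = 0.2261
Iter 12: z = -0.4085 + 0.0014i, |z|^2 = 0.1669
Iter 13: z = -0.4598 + -0.0592i, |z|^2 = 0.2149
Iter 14: z = -0.4188 + -0.0036i, |z|^2 = 0.1754
Iter 15: z = -0.4513 + -0.0550i, |z|^2 = 0.2067
Iter 16: z = -0.4260 + -0.0084i, |z|^2 = 0.1816
Iter 17: z = -0.4452 + -0.0509i, |z|^2 = 0.2008
Iter 18: z = -0.4310 + -0.0127i, |z|^2 = 0.1859

Answer: 19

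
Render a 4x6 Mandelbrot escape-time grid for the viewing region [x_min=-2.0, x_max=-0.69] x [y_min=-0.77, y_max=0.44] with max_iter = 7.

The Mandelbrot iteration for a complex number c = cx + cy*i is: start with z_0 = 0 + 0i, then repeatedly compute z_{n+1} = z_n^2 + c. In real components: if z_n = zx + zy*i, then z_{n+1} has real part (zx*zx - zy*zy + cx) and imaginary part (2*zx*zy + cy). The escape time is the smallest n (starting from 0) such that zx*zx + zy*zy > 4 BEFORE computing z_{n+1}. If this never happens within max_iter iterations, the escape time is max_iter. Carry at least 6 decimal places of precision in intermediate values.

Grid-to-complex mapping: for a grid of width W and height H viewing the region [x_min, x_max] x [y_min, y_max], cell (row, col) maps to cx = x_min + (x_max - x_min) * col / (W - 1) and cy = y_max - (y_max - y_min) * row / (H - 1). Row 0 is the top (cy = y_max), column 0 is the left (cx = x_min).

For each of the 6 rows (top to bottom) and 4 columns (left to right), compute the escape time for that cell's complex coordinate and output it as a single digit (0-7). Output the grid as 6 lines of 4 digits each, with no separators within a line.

Answer: 1367
1577
1777
1477
1357
1334

Derivation:
(row=0, col=0): c = -2.0000 + 0.4400i → escape time 1
(row=0, col=1): c = -1.5633 + 0.4400i → escape time 3
(row=0, col=2): c = -1.1267 + 0.4400i → escape time 6
(row=0, col=3): c = -0.6900 + 0.4400i → escape time 7
(row=1, col=0): c = -2.0000 + 0.1980i → escape time 1
(row=1, col=1): c = -1.5633 + 0.1980i → escape time 5
(row=1, col=2): c = -1.1267 + 0.1980i → escape time 7
(row=1, col=3): c = -0.6900 + 0.1980i → escape time 7
(row=2, col=0): c = -2.0000 + -0.0440i → escape time 1
(row=2, col=1): c = -1.5633 + -0.0440i → escape time 7
(row=2, col=2): c = -1.1267 + -0.0440i → escape time 7
(row=2, col=3): c = -0.6900 + -0.0440i → escape time 7
(row=3, col=0): c = -2.0000 + -0.2860i → escape time 1
(row=3, col=1): c = -1.5633 + -0.2860i → escape time 4
(row=3, col=2): c = -1.1267 + -0.2860i → escape time 7
(row=3, col=3): c = -0.6900 + -0.2860i → escape time 7
(row=4, col=0): c = -2.0000 + -0.5280i → escape time 1
(row=4, col=1): c = -1.5633 + -0.5280i → escape time 3
(row=4, col=2): c = -1.1267 + -0.5280i → escape time 5
(row=4, col=3): c = -0.6900 + -0.5280i → escape time 7
(row=5, col=0): c = -2.0000 + -0.7700i → escape time 1
(row=5, col=1): c = -1.5633 + -0.7700i → escape time 3
(row=5, col=2): c = -1.1267 + -0.7700i → escape time 3
(row=5, col=3): c = -0.6900 + -0.7700i → escape time 4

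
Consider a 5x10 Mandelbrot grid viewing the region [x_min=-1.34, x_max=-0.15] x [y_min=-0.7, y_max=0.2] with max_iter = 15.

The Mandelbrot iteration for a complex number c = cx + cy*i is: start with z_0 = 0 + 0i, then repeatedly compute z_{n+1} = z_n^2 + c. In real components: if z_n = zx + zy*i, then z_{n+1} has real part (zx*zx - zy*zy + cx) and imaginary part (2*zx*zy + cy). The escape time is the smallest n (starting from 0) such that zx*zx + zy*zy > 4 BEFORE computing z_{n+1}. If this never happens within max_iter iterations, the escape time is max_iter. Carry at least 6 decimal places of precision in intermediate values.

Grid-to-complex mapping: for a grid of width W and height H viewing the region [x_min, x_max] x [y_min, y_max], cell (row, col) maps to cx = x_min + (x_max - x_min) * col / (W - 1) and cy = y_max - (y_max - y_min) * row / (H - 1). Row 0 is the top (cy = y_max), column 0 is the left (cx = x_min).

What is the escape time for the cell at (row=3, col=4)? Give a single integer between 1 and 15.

Answer: 15

Derivation:
z_0 = 0 + 0i, c = -0.1500 + -0.1000i
Iter 1: z = -0.1500 + -0.1000i, |z|^2 = 0.0325
Iter 2: z = -0.1375 + -0.0700i, |z|^2 = 0.0238
Iter 3: z = -0.1360 + -0.0807i, |z|^2 = 0.0250
Iter 4: z = -0.1380 + -0.0780i, |z|^2 = 0.0251
Iter 5: z = -0.1370 + -0.0785i, |z|^2 = 0.0249
Iter 6: z = -0.1374 + -0.0785i, |z|^2 = 0.0250
Iter 7: z = -0.1373 + -0.0784i, |z|^2 = 0.0250
Iter 8: z = -0.1373 + -0.0785i, |z|^2 = 0.0250
Iter 9: z = -0.1373 + -0.0785i, |z|^2 = 0.0250
Iter 10: z = -0.1373 + -0.0785i, |z|^2 = 0.0250
Iter 11: z = -0.1373 + -0.0785i, |z|^2 = 0.0250
Iter 12: z = -0.1373 + -0.0785i, |z|^2 = 0.0250
Iter 13: z = -0.1373 + -0.0785i, |z|^2 = 0.0250
Iter 14: z = -0.1373 + -0.0785i, |z|^2 = 0.0250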